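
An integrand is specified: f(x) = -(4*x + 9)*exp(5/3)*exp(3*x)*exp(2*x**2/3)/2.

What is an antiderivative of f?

f matches the chain-rule pattern g'(h)*h' with inner function h(x) = 2*x**2/3 + 3*x + 5/3; substituting u = h(x) collapses the integral.
Check: d/dx[-3*exp(2*x**2/3 + 3*x + 5/3)/2] = -2*x*exp(5/3)*exp(3*x)*exp(2*x**2/3) - 9*exp(5/3)*exp(3*x)*exp(2*x**2/3)/2, which equals f(x).

An antiderivative is F(x) = -3*exp(2*x**2/3 + 3*x + 5/3)/2.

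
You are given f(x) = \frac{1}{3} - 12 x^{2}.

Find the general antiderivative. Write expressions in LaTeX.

F(x) = \frac{x \left(1 - 12 x^{2}\right)}{3} + C

Whatever form F(x) takes, F'(x) = f(x) is non-negotiable.
Check: d/dx[\frac{x \left(1 - 12 x^{2}\right)}{3}] = \frac{1}{3} - 12 x^{2} = f(x).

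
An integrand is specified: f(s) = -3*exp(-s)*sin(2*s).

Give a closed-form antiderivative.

An antiderivative F(s) passes only if d/ds[F] lands on f(s) exactly.
Check: d/ds[3*(sin(2*s) + 2*cos(2*s))*exp(-s)/5] = -3*exp(-s)*sin(2*s) = f(s).

An antiderivative is F(s) = 3*(sin(2*s) + 2*cos(2*s))*exp(-s)/5.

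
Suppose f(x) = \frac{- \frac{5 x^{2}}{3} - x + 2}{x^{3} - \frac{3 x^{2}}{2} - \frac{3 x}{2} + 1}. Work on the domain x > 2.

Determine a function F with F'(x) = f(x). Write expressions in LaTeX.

An antiderivative is F(x) = - \frac{40 \log{\left(x - 2 \right)}}{27} - \frac{13 \log{\left(x - \frac{1}{2} \right)}}{27} + \frac{8 \log{\left(x + 1 \right)}}{27}.

Factor the denominator (3 \left(x - 2\right) \left(x + 1\right) \left(2 x - 1\right)) and decompose: f = - \frac{26}{27 \left(2 x - 1\right)} + \frac{8}{27 \left(x + 1\right)} - \frac{40}{27 \left(x - 2\right)}; each piece integrates to a log, atan, or power term.
Check: d/dx[- \frac{40 \log{\left(x - 2 \right)}}{27} - \frac{13 \log{\left(x - \frac{1}{2} \right)}}{27} + \frac{8 \log{\left(x + 1 \right)}}{27}] = \frac{- 10 x^{2} - 6 x + 12}{6 x^{3} - 9 x^{2} - 9 x + 6}, which equals f(x).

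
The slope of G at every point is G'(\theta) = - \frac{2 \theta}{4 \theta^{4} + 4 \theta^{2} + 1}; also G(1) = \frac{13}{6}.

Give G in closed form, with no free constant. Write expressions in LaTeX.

The substitution u = \theta^{2} + \frac{1}{2} works: G'(\theta) is exactly (dG/du)*(du/d\theta) for that inner function.
A general antiderivative is \frac{1}{4 \left(\theta^{2} + \frac{1}{2}\right)} + C.
The condition gives C = \frac{13}{6} - (\frac{1}{6}) = 2.
So G(\theta) = 2 + \frac{1}{4 \left(\theta^{2} + \frac{1}{2}\right)}.
Check: d/d\theta[2 + \frac{1}{4 \left(\theta^{2} + \frac{1}{2}\right)}] = - \frac{2 \theta}{4 \theta^{4} + 4 \theta^{2} + 1} = G'(\theta).

G(\theta) = 2 + \frac{1}{4 \left(\theta^{2} + \frac{1}{2}\right)}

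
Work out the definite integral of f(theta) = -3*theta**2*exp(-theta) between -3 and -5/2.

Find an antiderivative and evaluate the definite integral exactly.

f has the shape u'v + uv' for u = 3*theta**2 + 6*theta + 6 and v = exp(-theta) — it is the derivative of the product u*v.
F(theta) = 3*(theta**2 + 2*theta + 2)*exp(-theta) is an antiderivative of f.
Check: d/dtheta[3*(theta**2 + 2*theta + 2)*exp(-theta)] = -3*theta**2*exp(-theta) = f(theta).
F(-5/2) = 39*exp(5/2)/4; F(-3) = 15*exp(3).
Integral = F(-5/2) - F(-3) = -15*exp(3) + 39*exp(5/2)/4.

Antiderivative: F(theta) = 3*(theta**2 + 2*theta + 2)*exp(-theta); value = -15*exp(3) + 39*exp(5/2)/4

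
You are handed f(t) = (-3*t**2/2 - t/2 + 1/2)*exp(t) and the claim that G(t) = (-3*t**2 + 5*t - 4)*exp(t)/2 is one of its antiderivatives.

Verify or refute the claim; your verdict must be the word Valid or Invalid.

Valid. The derivative of G reproduces f.

d/dt[G] = -3*t**2*exp(t)/2 - t*exp(t)/2 + exp(t)/2
This equals f(t) exactly, so the claim holds.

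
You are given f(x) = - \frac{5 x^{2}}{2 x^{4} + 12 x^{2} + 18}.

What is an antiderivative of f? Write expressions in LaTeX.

An antiderivative is F(x) = \frac{5 x}{4 x^{2} + 12} - \frac{5 \sqrt{3} \operatorname{atan}{\left(\frac{\sqrt{3} x}{3} \right)}}{12}.

Check any antiderivative F(x) by computing F'(x) and comparing it with f(x).
Check: d/dx[\frac{5 x}{4 x^{2} + 12} - \frac{5 \sqrt{3} \operatorname{atan}{\left(\frac{\sqrt{3} x}{3} \right)}}{12}] = - \frac{5 x^{2}}{2 x^{4} + 12 x^{2} + 18} = f(x).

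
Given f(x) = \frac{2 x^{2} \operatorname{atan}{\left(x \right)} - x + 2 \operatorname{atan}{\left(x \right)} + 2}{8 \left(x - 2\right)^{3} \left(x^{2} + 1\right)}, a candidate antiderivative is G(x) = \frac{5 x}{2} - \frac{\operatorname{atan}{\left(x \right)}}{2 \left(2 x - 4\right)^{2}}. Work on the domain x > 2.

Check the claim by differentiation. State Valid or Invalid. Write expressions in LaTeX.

d/dx[G] = \frac{20 x^{5} - 120 x^{4} + 260 x^{3} + 2 x^{2} \operatorname{atan}{\left(x \right)} - 280 x^{2} + 239 x + 2 \operatorname{atan}{\left(x \right)} - 158}{8 x^{5} - 48 x^{4} + 104 x^{3} - 112 x^{2} + 96 x - 64}
d/dx[G] - f(x) = \frac{5}{2} != 0.

Invalid: d/dx[G] - f = \frac{5}{2}, which is not 0.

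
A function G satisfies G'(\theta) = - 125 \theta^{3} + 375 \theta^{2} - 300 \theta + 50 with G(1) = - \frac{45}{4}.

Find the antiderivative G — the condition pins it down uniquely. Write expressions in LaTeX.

G'(\theta) matches the chain-rule pattern g'(h)*h' with inner function h(\theta) = \frac{5 \theta^{2}}{2} - 5 \theta + 1; substituting u = h(\theta) collapses the integral.
A general antiderivative is - 5 \left(\frac{5 \theta^{2}}{2} - 5 \theta + 1\right)^{2} + C.
The condition gives C = - \frac{45}{4} - (- \frac{45}{4}) = 0.
So G(\theta) = - \frac{125 \theta^{4}}{4} + 125 \theta^{3} - 150 \theta^{2} + 50 \theta - 5.
Check: d/d\theta[- \frac{125 \theta^{4}}{4} + 125 \theta^{3} - 150 \theta^{2} + 50 \theta - 5] = - 125 \theta^{3} + 375 \theta^{2} - 300 \theta + 50 = G'(\theta).

G(\theta) = - \frac{125 \theta^{4}}{4} + 125 \theta^{3} - 150 \theta^{2} + 50 \theta - 5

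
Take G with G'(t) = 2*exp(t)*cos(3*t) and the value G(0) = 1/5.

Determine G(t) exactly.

A candidate passes only if d/dt[G] lands on the given G'(t) exactly.
A general antiderivative is 3*exp(t)*sin(3*t)/5 + exp(t)*cos(3*t)/5 + C.
The condition gives C = 1/5 - (1/5) = 0.
So G(t) = 3*exp(t)*sin(3*t)/5 + exp(t)*cos(3*t)/5.
Check: d/dt[3*exp(t)*sin(3*t)/5 + exp(t)*cos(3*t)/5] = 2*exp(t)*cos(3*t) = G'(t).

G(t) = 3*exp(t)*sin(3*t)/5 + exp(t)*cos(3*t)/5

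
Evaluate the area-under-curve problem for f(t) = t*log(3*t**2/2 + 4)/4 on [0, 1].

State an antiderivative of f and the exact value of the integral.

A candidate is checked by its d/dt: the result must match f(t).
F(t) = t**2*log(3*t**2/2 + 4)/8 - t**2/8 + log(3*t**2 + 8)/3 is an antiderivative of f.
Check: d/dt[t**2*log(3*t**2/2 + 4)/8 - t**2/8 + log(3*t**2 + 8)/3] = t*log(3*t**2/2 + 4)/4 = f(t).
F(1) = -1/8 + log(11/2)/8 + log(11)/3; F(0) = log(8)/3.
Integral = F(1) - F(0) = -log(8)/3 - 1/8 + log(11/2)/8 + log(11)/3.

Antiderivative: F(t) = t**2*log(3*t**2/2 + 4)/8 - t**2/8 + log(3*t**2 + 8)/3; value = -log(8)/3 - 1/8 + log(11/2)/8 + log(11)/3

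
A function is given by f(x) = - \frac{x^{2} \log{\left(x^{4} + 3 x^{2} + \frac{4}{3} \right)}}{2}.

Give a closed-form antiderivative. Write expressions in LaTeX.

An antiderivative is F(x) = - \frac{x^{3} \log{\left(x^{4} + 3 x^{2} + \frac{4}{3} \right)}}{6} + \frac{2 x^{3}}{9} - x + 2 \sqrt{\frac{5}{24} - \frac{23 \sqrt{33}}{648}} \operatorname{atan}{\left(\frac{24 \sqrt{2} x}{\sqrt{33} \sqrt{135 - 23 \sqrt{33}} + 9 \sqrt{135 - 23 \sqrt{33}}} \right)} - 2 \sqrt{\frac{23 \sqrt{33}}{648} + \frac{5}{24}} \operatorname{atan}{\left(\frac{24 \sqrt{2} x}{- 9 \sqrt{23 \sqrt{33} + 135} + \sqrt{33} \sqrt{23 \sqrt{33} + 135}} \right)}.

For F(x) to be correct the identity F'(x) - f(x) = 0 must hold.
Check: d/dx[- \frac{x^{3} \log{\left(x^{4} + 3 x^{2} + \frac{4}{3} \right)}}{6} + \frac{2 x^{3}}{9} - x + 2 \sqrt{\frac{5}{24} - \frac{23 \sqrt{33}}{648}} \operatorname{atan}{\left(\frac{24 \sqrt{2} x}{\sqrt{33} \sqrt{135 - 23 \sqrt{33}} + 9 \sqrt{135 - 23 \sqrt{33}}} \right)} - 2 \sqrt{\frac{23 \sqrt{33}}{648} + \frac{5}{24}} \operatorname{atan}{\left(\frac{24 \sqrt{2} x}{- 9 \sqrt{23 \sqrt{33} + 135} + \sqrt{33} \sqrt{23 \sqrt{33} + 135}} \right)}] = - \frac{x^{2} \log{\left(x^{4} + 3 x^{2} + \frac{4}{3} \right)}}{2} = f(x).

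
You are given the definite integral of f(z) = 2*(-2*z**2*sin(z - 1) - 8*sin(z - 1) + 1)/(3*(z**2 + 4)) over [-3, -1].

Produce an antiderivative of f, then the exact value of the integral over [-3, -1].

Check any antiderivative F(z) by computing F'(z) and comparing it with f(z).
F(z) = 4*cos(z - 1)/3 + atan(z/2)/3 is an antiderivative of f.
Check: d/dz[4*cos(z - 1)/3 + atan(z/2)/3] = (-4*z**2*sin(z - 1) - 16*sin(z - 1) + 2)/(3*z**2 + 12), which equals f(z).
F(-1) = 4*cos(2)/3 - atan(1/2)/3; F(-3) = 4*cos(4)/3 - atan(3/2)/3.
Integral = F(-1) - F(-3) = 4*cos(2)/3 - atan(1/2)/3 + atan(3/2)/3 - 4*cos(4)/3.

Antiderivative: F(z) = 4*cos(z - 1)/3 + atan(z/2)/3; value = 4*cos(2)/3 - atan(1/2)/3 + atan(3/2)/3 - 4*cos(4)/3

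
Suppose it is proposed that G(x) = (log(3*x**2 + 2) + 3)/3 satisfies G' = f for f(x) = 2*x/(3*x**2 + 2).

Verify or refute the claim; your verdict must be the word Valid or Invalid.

Valid - differentiating G returns exactly f.

d/dx[G] = 2*x/(3*x**2 + 2)
This equals f(x) exactly, so the claim holds.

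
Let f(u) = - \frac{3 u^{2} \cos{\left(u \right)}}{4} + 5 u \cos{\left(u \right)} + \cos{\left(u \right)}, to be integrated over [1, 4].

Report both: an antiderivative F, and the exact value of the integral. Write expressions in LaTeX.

Integrate term by term and add the pieces.
F(u) = \frac{- 3 u^{2} \sin{\left(u \right)} + 20 u \sin{\left(u \right)} - 6 u \cos{\left(u \right)} + 10 \sin{\left(u \right)} + 20 \cos{\left(u \right)}}{4} is an antiderivative of f.
Check: d/du[\frac{- 3 u^{2} \sin{\left(u \right)} + 20 u \sin{\left(u \right)} - 6 u \cos{\left(u \right)} + 10 \sin{\left(u \right)} + 20 \cos{\left(u \right)}}{4}] = - \frac{3 u^{2} \cos{\left(u \right)}}{4} + 5 u \cos{\left(u \right)} + \cos{\left(u \right)} = f(u).
F(4) = \frac{21 \sin{\left(4 \right)}}{2} - \cos{\left(4 \right)}; F(1) = \frac{7 \cos{\left(1 \right)}}{2} + \frac{27 \sin{\left(1 \right)}}{4}.
Integral = F(4) - F(1) = \frac{21 \sin{\left(4 \right)}}{2} - \frac{27 \sin{\left(1 \right)}}{4} - \frac{7 \cos{\left(1 \right)}}{2} - \cos{\left(4 \right)}.

Antiderivative: F(u) = \frac{- 3 u^{2} \sin{\left(u \right)} + 20 u \sin{\left(u \right)} - 6 u \cos{\left(u \right)} + 10 \sin{\left(u \right)} + 20 \cos{\left(u \right)}}{4}; value = \frac{21 \sin{\left(4 \right)}}{2} - \frac{27 \sin{\left(1 \right)}}{4} - \frac{7 \cos{\left(1 \right)}}{2} - \cos{\left(4 \right)}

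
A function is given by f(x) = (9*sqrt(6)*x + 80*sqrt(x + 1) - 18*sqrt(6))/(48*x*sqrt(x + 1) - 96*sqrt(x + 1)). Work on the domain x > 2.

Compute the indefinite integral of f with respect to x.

F(x) = (9*sqrt(6)*sqrt(x + 1) + 40*log(3*x/2 - 3))/24 + C

A first test for any F(x): its x-derivative must equal f(x) identically.
Check: d/dx[(9*sqrt(6)*sqrt(x + 1) + 40*log(3*x/2 - 3))/24] = (9*sqrt(6)*x + 80*sqrt(x + 1) - 18*sqrt(6))/(48*x*sqrt(x + 1) - 96*sqrt(x + 1)) = f(x).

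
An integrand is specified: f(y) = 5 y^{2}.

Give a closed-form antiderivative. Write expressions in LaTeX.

An antiderivative is F(y) = \frac{5 y^{3}}{3}.

A candidate is checked by its d/dy: the result must match f(y).
Check: d/dy[\frac{5 y^{3}}{3}] = 5 y^{2} = f(y).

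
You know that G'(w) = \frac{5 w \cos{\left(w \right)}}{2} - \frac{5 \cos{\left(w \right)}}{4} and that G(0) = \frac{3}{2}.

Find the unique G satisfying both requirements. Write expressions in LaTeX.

G(w) = \frac{5 w \sin{\left(w \right)}}{2} - \frac{5 \sin{\left(w \right)}}{4} + \frac{5 \cos{\left(w \right)}}{2} - 1

The integrand splits into summands that can be handled one at a time.
A general antiderivative is \frac{5 w \sin{\left(w \right)}}{2} - \frac{5 \sin{\left(w \right)}}{4} + \frac{5 \cos{\left(w \right)}}{2} + C.
The condition gives C = \frac{3}{2} - (\frac{5}{2}) = -1.
So G(w) = \frac{5 w \sin{\left(w \right)}}{2} - \frac{5 \sin{\left(w \right)}}{4} + \frac{5 \cos{\left(w \right)}}{2} - 1.
Check: d/dw[\frac{5 w \sin{\left(w \right)}}{2} - \frac{5 \sin{\left(w \right)}}{4} + \frac{5 \cos{\left(w \right)}}{2} - 1] = \frac{5 w \cos{\left(w \right)}}{2} - \frac{5 \cos{\left(w \right)}}{4} = G'(w).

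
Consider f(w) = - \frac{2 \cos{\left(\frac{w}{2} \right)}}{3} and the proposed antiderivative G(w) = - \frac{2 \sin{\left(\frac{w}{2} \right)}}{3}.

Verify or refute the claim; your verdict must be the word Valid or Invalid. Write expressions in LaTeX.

d/dw[G] = - \frac{\cos{\left(\frac{w}{2} \right)}}{3}
d/dw[G] - f(w) = \frac{\cos{\left(\frac{w}{2} \right)}}{3} != 0.

Invalid: d/dw[G] - f = \frac{\cos{\left(\frac{w}{2} \right)}}{3}, which is not 0.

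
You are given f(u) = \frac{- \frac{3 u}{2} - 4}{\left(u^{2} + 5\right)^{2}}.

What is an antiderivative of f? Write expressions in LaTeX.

Whatever form F(u) takes, F'(u) = f(u) is non-negotiable.
Check: d/du[\frac{- 40 u - 8 \sqrt{5} \left(u^{2} + 5\right) \operatorname{atan}{\left(\frac{\sqrt{5} u}{5} \right)} + 75}{100 \left(u^{2} + 5\right)}] = \frac{- 3 u - 8}{2 u^{4} + 20 u^{2} + 50}, which equals f(u).

An antiderivative is F(u) = \frac{- 40 u - 8 \sqrt{5} \left(u^{2} + 5\right) \operatorname{atan}{\left(\frac{\sqrt{5} u}{5} \right)} + 75}{100 \left(u^{2} + 5\right)}.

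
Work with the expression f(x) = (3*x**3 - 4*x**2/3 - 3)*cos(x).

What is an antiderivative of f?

A first test for any F(x): its x-derivative must equal f(x) identically.
Check: d/dx[(9*x**3*sin(x) - 4*x**2*sin(x) + 27*x**2*cos(x) - 54*x*sin(x) - 8*x*cos(x) - sin(x) - 54*cos(x))/3] = 3*x**3*cos(x) - 4*x**2*cos(x)/3 - 3*cos(x), which equals f(x).

An antiderivative is F(x) = (9*x**3*sin(x) - 4*x**2*sin(x) + 27*x**2*cos(x) - 54*x*sin(x) - 8*x*cos(x) - sin(x) - 54*cos(x))/3.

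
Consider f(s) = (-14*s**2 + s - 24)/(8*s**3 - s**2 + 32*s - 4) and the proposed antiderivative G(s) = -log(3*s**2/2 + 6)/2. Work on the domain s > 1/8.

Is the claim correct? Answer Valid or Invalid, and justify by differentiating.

Invalid: d/ds[G] - f = 6/(8*s - 1), which is not 0.

d/ds[G] = -s/(s**2 + 4)
d/ds[G] - f(s) = 6/(8*s - 1) != 0.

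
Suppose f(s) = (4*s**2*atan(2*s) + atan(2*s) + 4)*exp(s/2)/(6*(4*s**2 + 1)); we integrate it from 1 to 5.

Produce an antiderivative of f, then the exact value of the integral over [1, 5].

Recognize the product-rule pattern: f = u'v + uv' with u = atan(2*s)/3, v = exp(s/2), so integration by parts undoes it.
F(s) = exp(s/2)*atan(2*s)/3 is an antiderivative of f.
Check: d/ds[exp(s/2)*atan(2*s)/3] = (4*s**2*exp(s/2)*atan(2*s) + exp(s/2)*atan(2*s) + 4*exp(s/2))/(24*s**2 + 6), which equals f(s).
F(5) = exp(5/2)*atan(10)/3; F(1) = exp(1/2)*atan(2)/3.
Integral = F(5) - F(1) = -exp(1/2)*atan(2)/3 + exp(5/2)*atan(10)/3.

Antiderivative: F(s) = exp(s/2)*atan(2*s)/3; value = -exp(1/2)*atan(2)/3 + exp(5/2)*atan(10)/3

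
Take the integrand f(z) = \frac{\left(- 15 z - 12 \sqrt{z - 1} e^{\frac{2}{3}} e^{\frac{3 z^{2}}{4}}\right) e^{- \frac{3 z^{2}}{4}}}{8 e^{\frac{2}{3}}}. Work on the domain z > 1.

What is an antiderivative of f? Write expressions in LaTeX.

An antiderivative is F(z) = \frac{- 4 \left(z - 1\right)^{\frac{3}{2}} + 5 e^{- \frac{3 z^{2}}{4} - \frac{2}{3}}}{4}.

Differentiate the proposed F(z) back; it has to land on f(z) exactly.
Check: d/dz[\frac{- 4 \left(z - 1\right)^{\frac{3}{2}} + 5 e^{- \frac{3 z^{2}}{4} - \frac{2}{3}}}{4}] = \frac{\left(- 15 z - 12 \sqrt{z - 1} e^{\frac{2}{3}} e^{\frac{3 z^{2}}{4}}\right) e^{- \frac{3 z^{2}}{4}}}{8 e^{\frac{2}{3}}} = f(z).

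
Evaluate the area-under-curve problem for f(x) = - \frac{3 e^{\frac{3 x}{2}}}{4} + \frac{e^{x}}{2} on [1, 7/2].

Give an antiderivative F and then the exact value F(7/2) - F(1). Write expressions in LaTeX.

Antiderivative: F(x) = \frac{- e^{\frac{3 x}{2}} + e^{x}}{2}; value = - \frac{e^{\frac{21}{4}}}{2} - \frac{e}{2} + \frac{e^{\frac{3}{2}}}{2} + \frac{e^{\frac{7}{2}}}{2}

The integrand splits into summands that can be handled one at a time.
F(x) = \frac{- e^{\frac{3 x}{2}} + e^{x}}{2} is an antiderivative of f.
Check: d/dx[\frac{- e^{\frac{3 x}{2}} + e^{x}}{2}] = - \frac{3 e^{\frac{3 x}{2}}}{4} + \frac{e^{x}}{2} = f(x).
F(7/2) = - \frac{e^{\frac{21}{4}}}{2} + \frac{e^{\frac{7}{2}}}{2}; F(1) = - \frac{e^{\frac{3}{2}}}{2} + \frac{e}{2}.
Integral = F(7/2) - F(1) = - \frac{e^{\frac{21}{4}}}{2} - \frac{e}{2} + \frac{e^{\frac{3}{2}}}{2} + \frac{e^{\frac{7}{2}}}{2}.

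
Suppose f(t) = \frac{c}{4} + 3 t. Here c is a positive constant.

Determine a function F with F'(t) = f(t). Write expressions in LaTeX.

An antiderivative is F(t) = \frac{c t}{4} + \frac{3 t^{2}}{2}.

Check any antiderivative F(t) by computing F'(t) and comparing it with f(t).
Check: d/dt[\frac{c t}{4} + \frac{3 t^{2}}{2}] = \frac{c}{4} + 3 t = f(t).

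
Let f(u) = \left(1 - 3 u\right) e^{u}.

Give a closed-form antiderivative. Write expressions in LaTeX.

f has the shape v'r + vr' for v = 4 - 3 u and r = e^{u} — it is the derivative of the product v*r.
Check: d/du[- \left(3 u - 4\right) e^{u}] = - 3 u e^{u} + e^{u}, which equals f(u).

An antiderivative is F(u) = - \left(3 u - 4\right) e^{u}.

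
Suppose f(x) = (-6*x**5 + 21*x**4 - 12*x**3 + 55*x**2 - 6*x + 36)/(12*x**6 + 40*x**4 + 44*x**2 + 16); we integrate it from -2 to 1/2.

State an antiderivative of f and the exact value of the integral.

Antiderivative: F(x) = 3*x/(12*x**2 + 12) - log(x**2/2 + 2/3)/4 + 2*atan(x); value = -log(19/24)/4 + 1/5 + log(8/3)/4 + 2*atan(1/2) + 2*atan(2)

Check any antiderivative F(x) by computing F'(x) and comparing it with f(x).
F(x) = 3*x/(12*x**2 + 12) - log(x**2/2 + 2/3)/4 + 2*atan(x) is an antiderivative of f.
Check: d/dx[3*x/(12*x**2 + 12) - log(x**2/2 + 2/3)/4 + 2*atan(x)] = (-6*x**5 + 21*x**4 - 12*x**3 + 55*x**2 - 6*x + 36)/(12*x**6 + 40*x**4 + 44*x**2 + 16) = f(x).
F(1/2) = -log(19/24)/4 + 1/10 + 2*atan(1/2); F(-2) = -2*atan(2) - log(8/3)/4 - 1/10.
Integral = F(1/2) - F(-2) = -log(19/24)/4 + 1/5 + log(8/3)/4 + 2*atan(1/2) + 2*atan(2).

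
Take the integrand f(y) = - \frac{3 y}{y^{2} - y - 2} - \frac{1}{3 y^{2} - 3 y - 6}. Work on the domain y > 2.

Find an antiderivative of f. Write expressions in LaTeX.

An antiderivative is F(y) = - \frac{19 \log{\left(y - 2 \right)} + 8 \log{\left(y + 1 \right)}}{9}.

The denominator factors as 3 \left(y - 2\right) \left(y + 1\right); partial fractions split f into directly integrable pieces: - \frac{8}{9 \left(y + 1\right)} - \frac{19}{9 \left(y - 2\right)}.
Check: d/dy[- \frac{19 \log{\left(y - 2 \right)} + 8 \log{\left(y + 1 \right)}}{9}] = \frac{- 9 y - 1}{3 y^{2} - 3 y - 6}, which equals f(y).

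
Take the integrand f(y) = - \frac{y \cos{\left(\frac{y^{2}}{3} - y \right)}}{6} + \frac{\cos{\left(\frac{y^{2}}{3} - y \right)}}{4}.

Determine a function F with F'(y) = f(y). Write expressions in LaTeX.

An antiderivative is F(y) = - \frac{\sin{\left(\frac{y^{2}}{3} - y \right)}}{4}.

The substitution u = \frac{y^{2}}{3} - y works: f is exactly (dF/du)*(du/dy) for that inner function.
Check: d/dy[- \frac{\sin{\left(\frac{y^{2}}{3} - y \right)}}{4}] = - \frac{y \cos{\left(\frac{y^{2}}{3} - y \right)}}{6} + \frac{\cos{\left(\frac{y^{2}}{3} - y \right)}}{4} = f(y).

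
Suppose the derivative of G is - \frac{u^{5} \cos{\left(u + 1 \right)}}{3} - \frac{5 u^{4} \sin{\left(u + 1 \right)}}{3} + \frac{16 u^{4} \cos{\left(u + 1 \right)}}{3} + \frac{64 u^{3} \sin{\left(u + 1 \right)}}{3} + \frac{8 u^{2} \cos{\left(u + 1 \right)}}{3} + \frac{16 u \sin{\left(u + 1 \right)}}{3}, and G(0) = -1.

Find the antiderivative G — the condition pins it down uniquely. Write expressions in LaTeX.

G(u) = - \frac{4 \left(\frac{u^{5}}{4} - 4 u^{4} - 2 u^{2}\right) \sin{\left(u + 1 \right)}}{3} - 1

G'(u) has the shape v'r + vr' for v = - \frac{u^{5}}{3} + \frac{16 u^{4}}{3} + \frac{8 u^{2}}{3} and r = \sin{\left(u + 1 \right)} — it is the derivative of the product v*r.
A general antiderivative is - \frac{4 \left(\frac{u^{5}}{4} - 4 u^{4} - 2 u^{2}\right) \sin{\left(u + 1 \right)}}{3} + C.
The condition gives C = -1 - (0) = -1.
So G(u) = - \frac{4 \left(\frac{u^{5}}{4} - 4 u^{4} - 2 u^{2}\right) \sin{\left(u + 1 \right)}}{3} - 1.
Check: d/du[- \frac{4 \left(\frac{u^{5}}{4} - 4 u^{4} - 2 u^{2}\right) \sin{\left(u + 1 \right)}}{3} - 1] = - \frac{u^{5} \cos{\left(u + 1 \right)}}{3} - \frac{5 u^{4} \sin{\left(u + 1 \right)}}{3} + \frac{16 u^{4} \cos{\left(u + 1 \right)}}{3} + \frac{64 u^{3} \sin{\left(u + 1 \right)}}{3} + \frac{8 u^{2} \cos{\left(u + 1 \right)}}{3} + \frac{16 u \sin{\left(u + 1 \right)}}{3} = G'(u).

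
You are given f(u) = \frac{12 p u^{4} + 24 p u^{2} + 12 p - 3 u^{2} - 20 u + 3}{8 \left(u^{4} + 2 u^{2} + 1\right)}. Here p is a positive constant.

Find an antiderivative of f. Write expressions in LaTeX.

Any candidate F(u) must reproduce f(u) exactly when differentiated.
Check: d/du[\frac{3 p u}{2} + \frac{3 u}{8 u^{2} + 8} + \frac{5}{4 u^{2} + 4}] = \frac{12 p u^{4} + 24 p u^{2} + 12 p - 3 u^{2} - 20 u + 3}{8 u^{4} + 16 u^{2} + 8}, which equals f(u).

An antiderivative is F(u) = \frac{3 p u}{2} + \frac{3 u}{8 u^{2} + 8} + \frac{5}{4 u^{2} + 4}.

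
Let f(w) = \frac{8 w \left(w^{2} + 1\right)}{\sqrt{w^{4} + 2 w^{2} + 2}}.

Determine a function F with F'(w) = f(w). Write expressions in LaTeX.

f matches the chain-rule pattern g'(h)*h' with inner function h(w) = w^{4} + 2 w^{2} + 2; substituting u = h(w) collapses the integral.
Check: d/dw[4 \sqrt{w^{4} + 2 w^{2} + 2}] = \frac{8 w^{3} + 8 w}{\sqrt{w^{4} + 2 w^{2} + 2}}, which equals f(w).

An antiderivative is F(w) = 4 \sqrt{w^{4} + 2 w^{2} + 2}.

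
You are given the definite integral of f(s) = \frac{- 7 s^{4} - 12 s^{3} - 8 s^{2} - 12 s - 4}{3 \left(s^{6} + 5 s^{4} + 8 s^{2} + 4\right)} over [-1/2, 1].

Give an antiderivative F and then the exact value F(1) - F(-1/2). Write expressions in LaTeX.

Check any antiderivative F(s) by computing F'(s) and comparing it with f(s).
F(s) = \frac{- 3 s^{2} \operatorname{atan}{\left(s \right)} + 4 s - 6 \operatorname{atan}{\left(s \right)} + 6}{3 s^{2} + 6} is an antiderivative of f.
Check: d/ds[\frac{- 3 s^{2} \operatorname{atan}{\left(s \right)} + 4 s - 6 \operatorname{atan}{\left(s \right)} + 6}{3 s^{2} + 6}] = \frac{- 7 s^{4} - 12 s^{3} - 8 s^{2} - 12 s - 4}{3 s^{6} + 15 s^{4} + 24 s^{2} + 12}, which equals f(s).
F(1) = \frac{10}{9} - \frac{\pi}{4}; F(-1/2) = \operatorname{atan}{\left(\frac{1}{2} \right)} + \frac{16}{27}.
Integral = F(1) - F(-1/2) = - \frac{\pi}{4} - \operatorname{atan}{\left(\frac{1}{2} \right)} + \frac{14}{27}.

Antiderivative: F(s) = \frac{- 3 s^{2} \operatorname{atan}{\left(s \right)} + 4 s - 6 \operatorname{atan}{\left(s \right)} + 6}{3 s^{2} + 6}; value = - \frac{\pi}{4} - \operatorname{atan}{\left(\frac{1}{2} \right)} + \frac{14}{27}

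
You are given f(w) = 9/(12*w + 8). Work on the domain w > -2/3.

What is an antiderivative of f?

Recover f(w) by differentiating a candidate F(w); any mismatch rules it out.
Check: d/dw[3*log(3*w/2 + 1)/4] = 9/(12*w + 8) = f(w).

An antiderivative is F(w) = 3*log(3*w/2 + 1)/4.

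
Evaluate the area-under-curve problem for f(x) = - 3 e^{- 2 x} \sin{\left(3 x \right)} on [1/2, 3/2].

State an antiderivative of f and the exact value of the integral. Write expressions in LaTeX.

Antiderivative: F(x) = \frac{3 \left(2 \sin{\left(3 x \right)} + 3 \cos{\left(3 x \right)}\right) e^{- 2 x}}{13}; value = - \frac{6 \sin{\left(\frac{3}{2} \right)}}{13 e} + \frac{6 \sin{\left(\frac{9}{2} \right)}}{13 e^{3}} - \frac{9 \cos{\left(\frac{3}{2} \right)}}{13 e} + \frac{9 \cos{\left(\frac{9}{2} \right)}}{13 e^{3}}

Whatever form F(x) takes, F'(x) = f(x) is non-negotiable.
F(x) = \frac{3 \left(2 \sin{\left(3 x \right)} + 3 \cos{\left(3 x \right)}\right) e^{- 2 x}}{13} is an antiderivative of f.
Check: d/dx[\frac{3 \left(2 \sin{\left(3 x \right)} + 3 \cos{\left(3 x \right)}\right) e^{- 2 x}}{13}] = - 3 e^{- 2 x} \sin{\left(3 x \right)} = f(x).
F(3/2) = \frac{6 \sin{\left(\frac{9}{2} \right)}}{13 e^{3}} + \frac{9 \cos{\left(\frac{9}{2} \right)}}{13 e^{3}}; F(1/2) = \frac{9 \cos{\left(\frac{3}{2} \right)}}{13 e} + \frac{6 \sin{\left(\frac{3}{2} \right)}}{13 e}.
Integral = F(3/2) - F(1/2) = - \frac{6 \sin{\left(\frac{3}{2} \right)}}{13 e} + \frac{6 \sin{\left(\frac{9}{2} \right)}}{13 e^{3}} - \frac{9 \cos{\left(\frac{3}{2} \right)}}{13 e} + \frac{9 \cos{\left(\frac{9}{2} \right)}}{13 e^{3}}.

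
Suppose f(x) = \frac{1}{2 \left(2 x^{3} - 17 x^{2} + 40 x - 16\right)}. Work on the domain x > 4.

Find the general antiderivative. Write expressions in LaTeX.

Factor the denominator (2 \left(x - 4\right)^{2} \left(2 x - 1\right)) and decompose: f = \frac{2}{49 \left(2 x - 1\right)} - \frac{1}{49 \left(x - 4\right)} + \frac{1}{14 \left(x - 4\right)^{2}}; each piece integrates to a log, atan, or power term.
Check: d/dx[\frac{- 2 x \log{\left(x - 4 \right)} + 2 x \log{\left(x - \frac{1}{2} \right)} + 8 \log{\left(x - 4 \right)} - 8 \log{\left(x - \frac{1}{2} \right)} - 7}{98 \left(x - 4\right)}] = \frac{1}{4 x^{3} - 34 x^{2} + 80 x - 32}, which equals f(x).

F(x) = \frac{- 2 x \log{\left(x - 4 \right)} + 2 x \log{\left(x - \frac{1}{2} \right)} + 8 \log{\left(x - 4 \right)} - 8 \log{\left(x - \frac{1}{2} \right)} - 7}{98 \left(x - 4\right)} + C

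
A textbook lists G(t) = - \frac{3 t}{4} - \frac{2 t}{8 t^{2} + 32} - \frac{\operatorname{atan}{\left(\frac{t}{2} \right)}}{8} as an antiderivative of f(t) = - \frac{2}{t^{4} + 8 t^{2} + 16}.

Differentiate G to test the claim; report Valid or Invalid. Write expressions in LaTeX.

Invalid: d/dt[G] - f = - \frac{3}{4}, which is not 0.

d/dt[G] = \frac{- 3 t^{4} - 24 t^{2} - 56}{4 t^{4} + 32 t^{2} + 64}
d/dt[G] - f(t) = - \frac{3}{4} != 0.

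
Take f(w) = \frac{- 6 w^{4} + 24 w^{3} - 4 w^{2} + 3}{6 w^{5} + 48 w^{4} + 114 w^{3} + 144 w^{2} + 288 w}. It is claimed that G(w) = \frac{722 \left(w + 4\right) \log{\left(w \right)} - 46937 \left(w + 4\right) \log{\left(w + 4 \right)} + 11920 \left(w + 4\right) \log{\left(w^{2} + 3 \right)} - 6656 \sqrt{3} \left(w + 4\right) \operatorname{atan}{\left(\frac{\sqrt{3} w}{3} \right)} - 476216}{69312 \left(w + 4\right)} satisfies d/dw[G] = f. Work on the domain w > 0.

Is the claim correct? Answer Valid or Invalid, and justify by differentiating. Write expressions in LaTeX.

Invalid: d/dw[G] - f = \frac{46937}{69312 w + 277248}, which is not 0.

d/dw[G] = \frac{- 22375 w^{4} + 464996 w^{3} + 94603 w^{2} + 563244 w + 34656}{69312 w^{5} + 554496 w^{4} + 1316928 w^{3} + 1663488 w^{2} + 3326976 w}
d/dw[G] - f(w) = \frac{46937}{69312 w + 277248} != 0.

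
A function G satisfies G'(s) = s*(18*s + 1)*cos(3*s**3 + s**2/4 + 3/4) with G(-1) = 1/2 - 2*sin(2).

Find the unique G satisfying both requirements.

The substitution u = 3*s**3 + s**2/4 + 3/4 works: G'(s) is exactly (dG/du)*(du/ds) for that inner function.
A general antiderivative is 2*sin(3*s**3 + s**2/4 + 3/4) + C.
The condition gives C = 1/2 - 2*sin(2) - (-2*sin(2)) = 1/2.
So G(s) = 2*sin(3*s**3 + s**2/4 + 3/4) + 1/2.
Check: d/ds[2*sin(3*s**3 + s**2/4 + 3/4) + 1/2] = 18*s**2*cos(3*s**3 + s**2/4 + 3/4) + s*cos(3*s**3 + s**2/4 + 3/4), which equals G'(s).

G(s) = 2*sin(3*s**3 + s**2/4 + 3/4) + 1/2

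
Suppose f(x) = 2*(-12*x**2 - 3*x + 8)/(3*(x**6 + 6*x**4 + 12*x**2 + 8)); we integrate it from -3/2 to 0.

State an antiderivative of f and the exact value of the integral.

f has the shape u'v + uv' for u = 1/(x**4/2 + 2*x**2 + 2) and v = 4*x/3 + 1/4 — it is the derivative of the product u*v.
F(x) = (16*x + 3)/(6*(x**2 + 2)**2) is an antiderivative of f.
Check: d/dx[(16*x + 3)/(6*(x**2 + 2)**2)] = (-24*x**2 - 6*x + 16)/(3*x**6 + 18*x**4 + 36*x**2 + 24), which equals f(x).
F(0) = 1/8; F(-3/2) = -56/289.
Integral = F(0) - F(-3/2) = 737/2312.

Antiderivative: F(x) = (16*x + 3)/(6*(x**2 + 2)**2); value = 737/2312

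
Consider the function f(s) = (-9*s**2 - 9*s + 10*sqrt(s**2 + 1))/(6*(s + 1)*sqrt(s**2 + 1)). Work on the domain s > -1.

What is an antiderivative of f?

An antiderivative is F(s) = -3*sqrt(s**2 + 1)/2 + 5*log(3*s + 3)/3.

Differentiate the proposed F(s) back; it has to land on f(s) exactly.
Check: d/ds[-3*sqrt(s**2 + 1)/2 + 5*log(3*s + 3)/3] = (-9*s**2 - 9*s + 10*sqrt(s**2 + 1))/(6*s*sqrt(s**2 + 1) + 6*sqrt(s**2 + 1)), which equals f(s).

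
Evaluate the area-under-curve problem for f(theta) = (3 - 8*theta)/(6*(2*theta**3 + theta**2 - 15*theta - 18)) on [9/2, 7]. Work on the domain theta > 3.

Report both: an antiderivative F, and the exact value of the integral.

Antiderivative: F(theta) = -7*log(theta - 3)/90 - 5*log(theta + 3/2)/9 + 19*log(theta + 2)/30; value = -5*log(17/2)/9 - 19*log(13/2)/30 - 7*log(4)/90 + 7*log(3/2)/90 + 5*log(6)/9 + 19*log(9)/30

The denominator factors as 6*(theta - 3)*(theta + 2)*(2*theta + 3); partial fractions split f into directly integrable pieces: -10/(9*(2*theta + 3)) + 19/(30*(theta + 2)) - 7/(90*(theta - 3)).
F(theta) = -7*log(theta - 3)/90 - 5*log(theta + 3/2)/9 + 19*log(theta + 2)/30 is an antiderivative of f.
Check: d/dtheta[-7*log(theta - 3)/90 - 5*log(theta + 3/2)/9 + 19*log(theta + 2)/30] = (3 - 8*theta)/(12*theta**3 + 6*theta**2 - 90*theta - 108), which equals f(theta).
F(7) = -5*log(17/2)/9 - 7*log(4)/90 + 19*log(9)/30; F(9/2) = -5*log(6)/9 - 7*log(3/2)/90 + 19*log(13/2)/30.
Integral = F(7) - F(9/2) = -5*log(17/2)/9 - 19*log(13/2)/30 - 7*log(4)/90 + 7*log(3/2)/90 + 5*log(6)/9 + 19*log(9)/30.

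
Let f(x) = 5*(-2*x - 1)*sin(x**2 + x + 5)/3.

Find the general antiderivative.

F(x) = 5*cos(x**2 + x + 5)/3 + C

The substitution u = x**2 + x + 5 works: f is exactly (dF/du)*(du/dx) for that inner function.
Check: d/dx[5*cos(x**2 + x + 5)/3] = -10*x*sin(x**2 + x + 5)/3 - 5*sin(x**2 + x + 5)/3, which equals f(x).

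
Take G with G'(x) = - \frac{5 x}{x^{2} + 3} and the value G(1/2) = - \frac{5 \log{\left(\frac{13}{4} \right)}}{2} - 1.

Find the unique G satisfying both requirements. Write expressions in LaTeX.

The substitution u = x^{2} + 3 works: G'(x) is exactly (dG/du)*(du/dx) for that inner function.
A general antiderivative is - \frac{5 \log{\left(x^{2} + 3 \right)}}{2} + C.
The condition gives C = - \frac{5 \log{\left(\frac{13}{4} \right)}}{2} - 1 - (- \frac{5 \log{\left(\frac{13}{4} \right)}}{2}) = -1.
So G(x) = \frac{- 5 \log{\left(x^{2} + 3 \right)} - 2}{2}.
Check: d/dx[\frac{- 5 \log{\left(x^{2} + 3 \right)} - 2}{2}] = - \frac{5 x}{x^{2} + 3} = G'(x).

G(x) = \frac{- 5 \log{\left(x^{2} + 3 \right)} - 2}{2}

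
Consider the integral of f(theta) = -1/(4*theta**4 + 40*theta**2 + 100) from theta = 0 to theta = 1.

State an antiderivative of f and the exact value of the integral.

Check any antiderivative F(theta) by computing F'(theta) and comparing it with f(theta).
F(theta) = (-5*theta - sqrt(5)*(theta**2 + 5)*atan(sqrt(5)*theta/5))/(200*(theta**2 + 5)) is an antiderivative of f.
Check: d/dtheta[(-5*theta - sqrt(5)*(theta**2 + 5)*atan(sqrt(5)*theta/5))/(200*(theta**2 + 5))] = -1/(4*theta**4 + 40*theta**2 + 100) = f(theta).
F(1) = -sqrt(5)*atan(sqrt(5)/5)/200 - 1/240; F(0) = 0.
Integral = F(1) - F(0) = -sqrt(5)*atan(sqrt(5)/5)/200 - 1/240.

Antiderivative: F(theta) = (-5*theta - sqrt(5)*(theta**2 + 5)*atan(sqrt(5)*theta/5))/(200*(theta**2 + 5)); value = -sqrt(5)*atan(sqrt(5)/5)/200 - 1/240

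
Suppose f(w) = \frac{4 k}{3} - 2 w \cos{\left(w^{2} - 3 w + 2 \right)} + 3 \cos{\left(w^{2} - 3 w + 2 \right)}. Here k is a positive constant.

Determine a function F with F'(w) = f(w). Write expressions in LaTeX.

Integrate term by term and add the pieces.
Check: d/dw[\frac{4 k w}{3} - \sin{\left(w^{2} - 3 w + 2 \right)}] = \frac{4 k}{3} - 2 w \cos{\left(w^{2} - 3 w + 2 \right)} + 3 \cos{\left(w^{2} - 3 w + 2 \right)} = f(w).

An antiderivative is F(w) = \frac{4 k w}{3} - \sin{\left(w^{2} - 3 w + 2 \right)}.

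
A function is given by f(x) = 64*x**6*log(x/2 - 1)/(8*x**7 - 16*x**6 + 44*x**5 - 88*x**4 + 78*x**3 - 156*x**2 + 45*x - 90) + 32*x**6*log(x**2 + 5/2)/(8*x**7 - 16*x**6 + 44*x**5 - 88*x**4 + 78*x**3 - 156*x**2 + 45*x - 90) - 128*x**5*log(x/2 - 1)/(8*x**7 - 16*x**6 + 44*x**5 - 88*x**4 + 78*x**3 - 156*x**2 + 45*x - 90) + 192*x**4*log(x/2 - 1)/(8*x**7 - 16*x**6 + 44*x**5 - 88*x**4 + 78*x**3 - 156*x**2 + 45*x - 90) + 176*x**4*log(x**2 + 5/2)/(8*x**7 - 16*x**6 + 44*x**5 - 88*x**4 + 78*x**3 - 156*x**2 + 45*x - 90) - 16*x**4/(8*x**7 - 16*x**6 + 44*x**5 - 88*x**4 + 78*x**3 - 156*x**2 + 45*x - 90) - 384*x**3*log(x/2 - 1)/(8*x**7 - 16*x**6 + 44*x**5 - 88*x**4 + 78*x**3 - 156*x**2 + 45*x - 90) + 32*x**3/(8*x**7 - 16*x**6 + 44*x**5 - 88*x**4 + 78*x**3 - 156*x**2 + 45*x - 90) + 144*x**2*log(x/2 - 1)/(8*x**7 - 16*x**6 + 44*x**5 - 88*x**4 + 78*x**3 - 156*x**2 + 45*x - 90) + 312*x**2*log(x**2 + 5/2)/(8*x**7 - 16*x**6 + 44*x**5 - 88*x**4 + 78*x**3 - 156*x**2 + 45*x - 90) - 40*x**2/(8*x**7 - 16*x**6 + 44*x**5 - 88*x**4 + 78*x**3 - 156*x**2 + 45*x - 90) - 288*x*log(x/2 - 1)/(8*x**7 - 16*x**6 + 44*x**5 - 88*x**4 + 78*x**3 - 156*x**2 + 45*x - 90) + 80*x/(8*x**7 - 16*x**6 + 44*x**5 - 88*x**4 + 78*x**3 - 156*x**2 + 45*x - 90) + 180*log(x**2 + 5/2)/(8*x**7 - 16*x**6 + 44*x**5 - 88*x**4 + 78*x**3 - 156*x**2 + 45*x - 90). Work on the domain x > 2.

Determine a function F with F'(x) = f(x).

An antiderivative is F(x) = 4*log(x/2 - 1)*log(x**2 + 5/2) + 1/(x**2 + 3/2).

Integrate term by term and add the pieces.
Check: d/dx[4*log(x/2 - 1)*log(x**2 + 5/2) + 1/(x**2 + 3/2)] = (64*x**6*log(x/2 - 1) + 32*x**6*log(x**2 + 5/2) - 128*x**5*log(x/2 - 1) + 192*x**4*log(x/2 - 1) + 176*x**4*log(x**2 + 5/2) - 16*x**4 - 384*x**3*log(x/2 - 1) + 32*x**3 + 144*x**2*log(x/2 - 1) + 312*x**2*log(x**2 + 5/2) - 40*x**2 - 288*x*log(x/2 - 1) + 80*x + 180*log(x**2 + 5/2))/(8*x**7 - 16*x**6 + 44*x**5 - 88*x**4 + 78*x**3 - 156*x**2 + 45*x - 90), which equals f(x).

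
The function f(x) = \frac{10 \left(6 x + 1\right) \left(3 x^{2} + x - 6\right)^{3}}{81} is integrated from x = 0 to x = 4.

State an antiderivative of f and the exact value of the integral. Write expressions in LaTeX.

Antiderivative: F(x) = \frac{5 \left(3 x^{2} + x - 6\right)^{4}}{162}; value = \frac{11190400}{81}

f matches the chain-rule pattern g'(h)*h' with inner function h(x) = - x^{2} - \frac{x}{3} + 2; substituting u = h(x) collapses the integral.
F(x) = \frac{5 \left(3 x^{2} + x - 6\right)^{4}}{162} is an antiderivative of f.
Check: d/dx[\frac{5 \left(3 x^{2} + x - 6\right)^{4}}{162}] = 20 x^{7} + \frac{70 x^{6}}{3} - 110 x^{5} - \frac{2650 x^{4}}{27} + \frac{17290 x^{3}}{81} + \frac{1060 x^{2}}{9} - \frac{440 x}{3} - \frac{80}{3}, which equals f(x).
F(4) = \frac{11193640}{81}; F(0) = 40.
Integral = F(4) - F(0) = \frac{11190400}{81}.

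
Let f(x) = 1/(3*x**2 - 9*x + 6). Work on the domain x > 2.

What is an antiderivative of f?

The denominator factors as 3*(x - 2)*(x - 1); partial fractions split f into directly integrable pieces: -1/(3*(x - 1)) + 1/(3*(x - 2)).
Check: d/dx[log(x - 2)/3 - log(x - 1)/3] = 1/(3*x**2 - 9*x + 6) = f(x).

An antiderivative is F(x) = log(x - 2)/3 - log(x - 1)/3.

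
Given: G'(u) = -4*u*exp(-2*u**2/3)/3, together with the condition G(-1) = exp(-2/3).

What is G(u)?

The substitution w = -2*u**2/3 works: G'(u) is exactly (dG/dw)*(dw/du) for that inner function.
A general antiderivative is exp(-2*u**2/3) + C.
The condition gives C = exp(-2/3) - (exp(-2/3)) = 0.
So G(u) = exp(-2*u**2/3).
Check: d/du[exp(-2*u**2/3)] = -4*u*exp(-2*u**2/3)/3 = G'(u).

G(u) = exp(-2*u**2/3)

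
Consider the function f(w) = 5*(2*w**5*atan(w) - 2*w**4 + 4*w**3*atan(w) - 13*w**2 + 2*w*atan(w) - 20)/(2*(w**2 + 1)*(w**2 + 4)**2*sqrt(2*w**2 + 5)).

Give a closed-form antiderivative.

An antiderivative is F(w) = -5*sqrt(2*w**2 + 5)*atan(w)/(2*w**2 + 8).

Recover f(w) by differentiating a candidate F(w); any mismatch rules it out.
Check: d/dw[-5*sqrt(2*w**2 + 5)*atan(w)/(2*w**2 + 8)] = (10*w**5*atan(w) - 10*w**4 + 20*w**3*atan(w) - 65*w**2 + 10*w*atan(w) - 100)/(2*w**6*sqrt(2*w**2 + 5) + 18*w**4*sqrt(2*w**2 + 5) + 48*w**2*sqrt(2*w**2 + 5) + 32*sqrt(2*w**2 + 5)), which equals f(w).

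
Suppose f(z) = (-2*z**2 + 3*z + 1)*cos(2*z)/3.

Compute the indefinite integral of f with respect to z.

For F(z) to be correct the identity F'(z) - f(z) = 0 must hold.
Check: d/dz[-z**2*sin(2*z)/3 + z*sin(2*z)/2 - z*cos(2*z)/3 + sin(2*z)/3 + cos(2*z)/4] = -2*z**2*cos(2*z)/3 + z*cos(2*z) + cos(2*z)/3, which equals f(z).

F(z) = -z**2*sin(2*z)/3 + z*sin(2*z)/2 - z*cos(2*z)/3 + sin(2*z)/3 + cos(2*z)/4 + C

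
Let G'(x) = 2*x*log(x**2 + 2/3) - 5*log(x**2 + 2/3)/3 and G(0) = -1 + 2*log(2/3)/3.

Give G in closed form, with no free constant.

G(x) = x**2*log(x**2 + 2/3) - x**2 - 5*x*log(x**2 + 2/3)/3 + 10*x/3 + 2*log(x**2 + 2/3)/3 - 10*sqrt(6)*atan(sqrt(6)*x/2)/9 - 1

Integrate term by term and add the pieces.
A general antiderivative is -x**2 + 10*x/3 + (x**2 - 5*x/3)*log(x**2 + 2/3) + 2*log(x**2 + 2/3)/3 - 10*sqrt(6)*atan(sqrt(6)*x/2)/9 + C.
The condition gives C = -1 + 2*log(2/3)/3 - (2*log(2/3)/3) = -1.
So G(x) = x**2*log(x**2 + 2/3) - x**2 - 5*x*log(x**2 + 2/3)/3 + 10*x/3 + 2*log(x**2 + 2/3)/3 - 10*sqrt(6)*atan(sqrt(6)*x/2)/9 - 1.
Check: d/dx[x**2*log(x**2 + 2/3) - x**2 - 5*x*log(x**2 + 2/3)/3 + 10*x/3 + 2*log(x**2 + 2/3)/3 - 10*sqrt(6)*atan(sqrt(6)*x/2)/9 - 1] = 2*x*log(x**2 + 2/3) - 5*log(x**2 + 2/3)/3 = G'(x).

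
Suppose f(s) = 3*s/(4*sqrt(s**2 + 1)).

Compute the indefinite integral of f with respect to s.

The substitution u = s**2 + 1 works: f is exactly (dF/du)*(du/ds) for that inner function.
Check: d/ds[3*sqrt(s**2 + 1)/4] = 3*s/(4*sqrt(s**2 + 1)) = f(s).

F(s) = 3*sqrt(s**2 + 1)/4 + C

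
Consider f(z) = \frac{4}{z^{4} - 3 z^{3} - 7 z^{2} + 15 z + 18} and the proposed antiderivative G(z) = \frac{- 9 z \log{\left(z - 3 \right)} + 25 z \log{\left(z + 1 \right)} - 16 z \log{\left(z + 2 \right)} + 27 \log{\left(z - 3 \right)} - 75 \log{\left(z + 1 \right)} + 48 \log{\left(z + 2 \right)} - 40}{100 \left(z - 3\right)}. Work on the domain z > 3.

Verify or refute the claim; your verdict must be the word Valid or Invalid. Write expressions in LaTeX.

Invalid: d/dz[G] - f = \frac{1}{5 z^{2} - 30 z + 45}, which is not 0.

d/dz[G] = \frac{z^{2} + 3 z + 22}{5 z^{4} - 15 z^{3} - 35 z^{2} + 75 z + 90}
d/dz[G] - f(z) = \frac{1}{5 z^{2} - 30 z + 45} != 0.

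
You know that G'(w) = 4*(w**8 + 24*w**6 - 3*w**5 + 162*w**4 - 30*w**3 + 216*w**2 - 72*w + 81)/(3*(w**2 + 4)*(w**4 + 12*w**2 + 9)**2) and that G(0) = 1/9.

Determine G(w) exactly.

G(w) = (2*w**4*atan(w/2) + 24*w**2*atan(w/2) + 18*atan(w/2) + 3)/(3*w**4 + 36*w**2 + 27)

Check a candidate G(w) by differentiating: d/dw[G] must match the given G'(w).
A general antiderivative is 2*atan(w/2)/3 + 1/(3*(w**4/3 + 4*w**2 + 3)) + C.
The condition gives C = 1/9 - (1/9) = 0.
So G(w) = (2*w**4*atan(w/2) + 24*w**2*atan(w/2) + 18*atan(w/2) + 3)/(3*w**4 + 36*w**2 + 27).
Check: d/dw[(2*w**4*atan(w/2) + 24*w**2*atan(w/2) + 18*atan(w/2) + 3)/(3*w**4 + 36*w**2 + 27)] = (4*w**8 + 96*w**6 - 12*w**5 + 648*w**4 - 120*w**3 + 864*w**2 - 288*w + 324)/(3*w**10 + 84*w**8 + 774*w**6 + 2592*w**4 + 2835*w**2 + 972), which equals G'(w).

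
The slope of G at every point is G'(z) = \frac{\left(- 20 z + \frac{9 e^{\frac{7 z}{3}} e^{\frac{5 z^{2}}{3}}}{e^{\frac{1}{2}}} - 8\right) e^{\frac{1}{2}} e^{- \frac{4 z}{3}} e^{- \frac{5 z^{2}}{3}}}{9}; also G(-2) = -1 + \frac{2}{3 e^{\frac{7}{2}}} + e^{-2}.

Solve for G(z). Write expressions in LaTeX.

G(z) = \frac{3 e^{z} + 2 e^{- \frac{5 z^{2}}{3} - \frac{4 z}{3} + \frac{1}{2}} - 3}{3}

For G(z) to be correct, d/dz[G] must agree with the stated G'(z) identically.
A general antiderivative is e^{z} + \frac{2 e^{- \frac{5 z^{2}}{3} - \frac{4 z}{3} + \frac{1}{2}}}{3} + C.
The condition gives C = -1 + \frac{2}{3 e^{\frac{7}{2}}} + e^{-2} - (\frac{2}{3 e^{\frac{7}{2}}} + e^{-2}) = -1.
So G(z) = \frac{3 e^{z} + 2 e^{- \frac{5 z^{2}}{3} - \frac{4 z}{3} + \frac{1}{2}} - 3}{3}.
Check: d/dz[\frac{3 e^{z} + 2 e^{- \frac{5 z^{2}}{3} - \frac{4 z}{3} + \frac{1}{2}} - 3}{3}] = \frac{\left(- 20 z + \frac{9 e^{\frac{7 z}{3}} e^{\frac{5 z^{2}}{3}}}{e^{\frac{1}{2}}} - 8\right) e^{\frac{1}{2}} e^{- \frac{4 z}{3}} e^{- \frac{5 z^{2}}{3}}}{9} = G'(z).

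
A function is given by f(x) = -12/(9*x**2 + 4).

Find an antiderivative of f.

An antiderivative is F(x) = -2*atan(3*x/2).

Recover f(x) by differentiating a candidate F(x); any mismatch rules it out.
Check: d/dx[-2*atan(3*x/2)] = -12/(9*x**2 + 4) = f(x).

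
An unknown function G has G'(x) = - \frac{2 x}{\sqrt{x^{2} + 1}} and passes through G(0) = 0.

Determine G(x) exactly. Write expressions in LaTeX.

G(x) = - 2 \left(\sqrt{x^{2} + 1} - 1\right)

G'(x) matches the chain-rule pattern g'(h)*h' with inner function h(x) = x^{2} + 1; substituting u = h(x) collapses the integral.
A general antiderivative is - 2 \sqrt{x^{2} + 1} + C.
The condition gives C = 0 - (-2) = 2.
So G(x) = - 2 \left(\sqrt{x^{2} + 1} - 1\right).
Check: d/dx[- 2 \left(\sqrt{x^{2} + 1} - 1\right)] = - \frac{2 x}{\sqrt{x^{2} + 1}} = G'(x).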